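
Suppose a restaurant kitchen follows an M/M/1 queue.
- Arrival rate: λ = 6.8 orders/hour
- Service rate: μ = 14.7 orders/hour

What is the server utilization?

Server utilization: ρ = λ/μ
ρ = 6.8/14.7 = 0.4626
The server is busy 46.26% of the time.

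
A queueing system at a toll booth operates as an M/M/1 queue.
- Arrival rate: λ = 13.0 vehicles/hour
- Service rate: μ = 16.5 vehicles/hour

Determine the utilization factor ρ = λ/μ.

Server utilization: ρ = λ/μ
ρ = 13.0/16.5 = 0.7879
The server is busy 78.79% of the time.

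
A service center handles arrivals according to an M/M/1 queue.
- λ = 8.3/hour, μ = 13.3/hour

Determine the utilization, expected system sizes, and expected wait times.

Step 1: ρ = λ/μ = 8.3/13.3 = 0.6241
Step 2: L = λ/(μ-λ) = 8.3/5.00 = 1.6600
Step 3: Lq = λ²/(μ(μ-λ)) = 68.89/(13.3×5.00) = 1.0359
Step 4: W = 1/(μ-λ) = 1/5.00 = 0.2000
Step 5: Wq = λ/(μ(μ-λ)) = 8.3/(13.3×5.00) = 0.1248
Step 6: P(0) = 1-ρ = 0.3759
Verify: L = λW = 8.3×0.2000 = 1.6600 ✔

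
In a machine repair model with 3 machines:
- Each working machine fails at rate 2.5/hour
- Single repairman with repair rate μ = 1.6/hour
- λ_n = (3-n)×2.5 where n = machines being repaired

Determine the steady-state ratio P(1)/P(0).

P(1)/P(0) = ∏_{i=0}^{1-1} λ_i/μ_{i+1}
= (3-0)×2.5/1.6
= 4.6875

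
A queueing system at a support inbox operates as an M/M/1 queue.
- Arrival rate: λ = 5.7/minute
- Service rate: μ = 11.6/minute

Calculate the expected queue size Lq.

ρ = λ/μ = 5.7/11.6 = 0.4914
For M/M/1: Lq = λ²/(μ(μ-λ))
Lq = 32.49/(11.6 × 5.90)
Lq = 0.4747 emails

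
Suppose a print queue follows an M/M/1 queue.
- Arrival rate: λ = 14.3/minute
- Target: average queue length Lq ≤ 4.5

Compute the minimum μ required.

For M/M/1: Lq = λ²/(μ(μ-λ))
Need Lq ≤ 4.5, i.e. μ(μ-λ) ≥ λ²/4.5
μ² - 14.3μ - 204.49/4.5 ≥ 0  →  μ² - 14.3μ - 45.44222 ≥ 0
Quadratic formula (positive root): μ = [λ + √(λ² + 4×45.44222)]/2
Discriminant: 204.49 + 4×45.44222 = 386.2589, √386.2589 = 19.65347
μ ≥ (14.3 + 19.65347)/2 = 16.9767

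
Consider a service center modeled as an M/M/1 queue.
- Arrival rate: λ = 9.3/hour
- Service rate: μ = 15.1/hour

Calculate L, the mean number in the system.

ρ = λ/μ = 9.3/15.1 = 0.6159
For M/M/1: L = λ/(μ-λ)
L = 9.3/(15.1-9.3) = 9.3/5.80
L = 1.6034 customers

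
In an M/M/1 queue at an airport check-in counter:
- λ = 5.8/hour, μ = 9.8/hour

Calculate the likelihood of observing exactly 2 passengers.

ρ = λ/μ = 5.8/9.8 = 0.5918
P(n) = (1-ρ)ρⁿ
P(2) = (1-0.5918) × 0.5918^2
P(2) = 0.4082 × 0.3502
P(2) = 0.1430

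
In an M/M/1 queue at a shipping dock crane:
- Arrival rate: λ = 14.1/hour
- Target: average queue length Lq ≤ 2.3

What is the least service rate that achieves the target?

For M/M/1: Lq = λ²/(μ(μ-λ))
Need Lq ≤ 2.3, i.e. μ(μ-λ) ≥ λ²/2.3
μ² - 14.1μ - 198.81/2.3 ≥ 0  →  μ² - 14.1μ - 86.43913 ≥ 0
Quadratic formula (positive root): μ = [λ + √(λ² + 4×86.43913)]/2
Discriminant: 198.81 + 4×86.43913 = 544.5665, √544.5665 = 23.33595
μ ≥ (14.1 + 23.33595)/2 = 18.7180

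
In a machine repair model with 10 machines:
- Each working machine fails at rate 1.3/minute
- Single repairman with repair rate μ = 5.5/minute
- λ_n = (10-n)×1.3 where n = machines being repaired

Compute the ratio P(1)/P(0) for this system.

P(1)/P(0) = ∏_{i=0}^{1-1} λ_i/μ_{i+1}
= (10-0)×1.3/5.5
= 2.3636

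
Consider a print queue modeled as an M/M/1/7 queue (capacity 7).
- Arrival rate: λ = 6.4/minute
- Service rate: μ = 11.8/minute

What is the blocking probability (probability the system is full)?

ρ = λ/μ = 6.4/11.8 = 0.54237
P₀ = (1-ρ)/(1-ρ^(K+1)) = (1-0.54237)/(1-0.54237^8) = 0.4576/0.9925 = 0.4611
P_K = P₀×ρ^K = 0.46108 × 0.54237^7 = 0.46108 × 0.013806 = 0.006366
Blocking probability = 0.64%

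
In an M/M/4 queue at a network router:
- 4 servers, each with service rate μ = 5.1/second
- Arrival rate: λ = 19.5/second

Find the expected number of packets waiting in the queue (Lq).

Traffic intensity: ρ = λ/(cμ) = 19.5/(4×5.1) = 0.9559
Since ρ = 0.9559 < 1, system is stable.
Offered load a = λ/μ = cρ = 19.5/5.1 = 3.8235
P₀ = [ Σₙ₌₀^3 aⁿ/n! + a^4/(4!(1-ρ)) ]⁻¹
Σ = a^0/0! + a^1/1! + a^2/2! + a^3/3! = 1.0000 + 3.8235 + 7.3097 + 9.3163 = 21.4495
a^4/(4!(1-ρ)) = 213.7262/(24 × 0.04411765) = 201.8525
P₀ = 1/(21.4495 + 201.8525) = 0.004478
Lq = P₀·a^4·ρ / (4!(1-ρ)²) = 0.004478240 × 213.7262 × 0.9558824 / (24 × 0.001946367) = 19.5855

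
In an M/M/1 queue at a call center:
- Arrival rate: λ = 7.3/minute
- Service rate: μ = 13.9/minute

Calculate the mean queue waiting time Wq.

First, compute utilization: ρ = λ/μ = 7.3/13.9 = 0.5252
For M/M/1: Wq = λ/(μ(μ-λ))
Wq = 7.3/(13.9 × (13.9-7.3))
Wq = 7.3/(13.9 × 6.60)
Wq = 0.07957 minutes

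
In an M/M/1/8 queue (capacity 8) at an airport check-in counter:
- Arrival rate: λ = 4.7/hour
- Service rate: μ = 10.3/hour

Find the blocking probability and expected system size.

ρ = λ/μ = 4.7/10.3 = 0.45631
P₀ = (1-ρ)/(1-ρ^(K+1)) = (1-0.45631)/(1-0.45631^9) = 0.5437/0.9991 = 0.5442
P_K = P₀×ρ^K = 0.5442 × 0.45631^8 = 0.5442 × 0.001880 = 0.001023
Blocking probability P_8 = 0.001023 (0.10%)
L = ρ[1 - (K+1)ρ^K + Kρ^(K+1)] / [(1-ρ)(1-ρ^(K+1))]
L = 0.45631 × (1 - 9×0.001880 + 8×0.0008577) / ((1 - 0.45631) × (1 - 0.0008577)) = 0.8316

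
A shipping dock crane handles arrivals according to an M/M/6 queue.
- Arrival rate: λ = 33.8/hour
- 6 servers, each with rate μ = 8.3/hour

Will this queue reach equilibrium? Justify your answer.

Stability requires ρ = λ/(cμ) < 1
ρ = 33.8/(6 × 8.3) = 33.8/49.80 = 0.6787
Since 0.6787 < 1, the system is STABLE.
The servers are busy 67.87% of the time.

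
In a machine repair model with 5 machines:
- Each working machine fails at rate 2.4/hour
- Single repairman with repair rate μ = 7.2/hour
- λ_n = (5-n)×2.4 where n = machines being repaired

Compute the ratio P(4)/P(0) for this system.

P(4)/P(0) = ∏_{i=0}^{4-1} λ_i/μ_{i+1}
= (5-0)×2.4/7.2 × (5-1)×2.4/7.2 × (5-2)×2.4/7.2 × (5-3)×2.4/7.2
= 1.4815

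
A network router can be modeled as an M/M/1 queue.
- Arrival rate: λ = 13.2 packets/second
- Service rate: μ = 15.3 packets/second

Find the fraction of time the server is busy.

Server utilization: ρ = λ/μ
ρ = 13.2/15.3 = 0.8627
The server is busy 86.27% of the time.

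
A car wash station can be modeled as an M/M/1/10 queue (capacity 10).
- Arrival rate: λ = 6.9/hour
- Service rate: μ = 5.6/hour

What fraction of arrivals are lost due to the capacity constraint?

ρ = λ/μ = 6.9/5.6 = 1.23214
P₀ = (1-ρ)/(1-ρ^(K+1)) = (1-1.23214)/(1-1.23214^11) = -0.2321/-8.9371 = 0.02597
P_K = P₀×ρ^K = 0.025975 × 1.23214^10 = 0.025975 × 8.0649 = 0.2095
Blocking probability = 20.95%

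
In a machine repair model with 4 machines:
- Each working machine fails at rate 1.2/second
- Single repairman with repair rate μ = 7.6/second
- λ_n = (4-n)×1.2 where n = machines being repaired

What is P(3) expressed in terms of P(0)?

P(3)/P(0) = ∏_{i=0}^{3-1} λ_i/μ_{i+1}
= (4-0)×1.2/7.6 × (4-1)×1.2/7.6 × (4-2)×1.2/7.6
= 0.09447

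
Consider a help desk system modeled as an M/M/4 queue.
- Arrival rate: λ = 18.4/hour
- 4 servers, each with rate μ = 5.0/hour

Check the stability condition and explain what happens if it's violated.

Stability requires ρ = λ/(cμ) < 1
ρ = 18.4/(4 × 5.0) = 18.4/20.00 = 0.9200
Since 0.9200 < 1, the system is STABLE.
The servers are busy 92.00% of the time.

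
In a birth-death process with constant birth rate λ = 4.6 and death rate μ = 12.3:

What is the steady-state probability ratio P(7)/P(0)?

For constant rates: P(n)/P(0) = (λ/μ)^n
P(7)/P(0) = (4.6/12.3)^7 = 0.37398^7 = 0.001023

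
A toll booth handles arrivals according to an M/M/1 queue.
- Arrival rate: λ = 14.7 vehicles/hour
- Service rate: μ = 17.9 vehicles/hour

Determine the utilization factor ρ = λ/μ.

Server utilization: ρ = λ/μ
ρ = 14.7/17.9 = 0.8212
The server is busy 82.12% of the time.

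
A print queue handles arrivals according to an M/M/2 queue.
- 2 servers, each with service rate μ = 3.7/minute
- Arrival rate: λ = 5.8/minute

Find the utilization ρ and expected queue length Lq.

Traffic intensity: ρ = λ/(cμ) = 5.8/(2×3.7) = 0.7838
Since ρ = 0.7838 < 1, system is stable.
Offered load a = λ/μ = cρ = 5.8/3.7 = 1.5676
P₀ = [ Σₙ₌₀^1 aⁿ/n! + a^2/(2!(1-ρ)) ]⁻¹
Σ = a^0/0! + a^1/1! = 1.0000 + 1.5676 = 2.5676
a^2/(2!(1-ρ)) = 2.4573/(2 × 0.21622) = 5.6824
P₀ = 1/(2.5676 + 5.6824) = 0.1212
Lq = P₀·a^2·ρ / (2!(1-ρ)²) = 0.12121 × 2.4573 × 0.78378 / (2 × 0.046749) = 2.4968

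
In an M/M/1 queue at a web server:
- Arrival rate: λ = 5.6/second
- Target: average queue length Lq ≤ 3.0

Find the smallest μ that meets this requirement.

For M/M/1: Lq = λ²/(μ(μ-λ))
Need Lq ≤ 3.0, i.e. μ(μ-λ) ≥ λ²/3.0
μ² - 5.6μ - 31.36/3.0 ≥ 0  →  μ² - 5.6μ - 10.45333 ≥ 0
Quadratic formula (positive root): μ = [λ + √(λ² + 4×10.45333)]/2
Discriminant: 31.36 + 4×10.45333 = 73.1733, √73.1733 = 8.55414
μ ≥ (5.6 + 8.55414)/2 = 7.0771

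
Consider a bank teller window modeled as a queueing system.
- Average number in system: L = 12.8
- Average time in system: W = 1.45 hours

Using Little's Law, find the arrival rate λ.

Little's Law: L = λW, so λ = L/W
λ = 12.8/1.45 = 8.8276 transactions/hour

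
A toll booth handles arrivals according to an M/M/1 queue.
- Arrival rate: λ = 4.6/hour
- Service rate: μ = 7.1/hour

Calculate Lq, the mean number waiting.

ρ = λ/μ = 4.6/7.1 = 0.6479
For M/M/1: Lq = λ²/(μ(μ-λ))
Lq = 21.16/(7.1 × 2.50)
Lq = 1.1921 vehicles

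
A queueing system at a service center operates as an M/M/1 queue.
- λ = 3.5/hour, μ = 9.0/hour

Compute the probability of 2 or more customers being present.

ρ = λ/μ = 3.5/9.0 = 0.3889
P(N ≥ n) = ρⁿ
P(N ≥ 2) = 0.3889^2
P(N ≥ 2) = 0.1512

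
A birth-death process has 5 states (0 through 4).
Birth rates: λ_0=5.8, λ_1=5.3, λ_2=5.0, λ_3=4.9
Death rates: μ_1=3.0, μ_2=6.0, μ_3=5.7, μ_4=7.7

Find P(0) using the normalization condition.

Ratios P(n)/P(0) = (λ₀···λₙ₋₁)/(μ₁···μₙ):
P(1)/P(0) = (5.8)/(3.0) = 1.9333
P(2)/P(0) = (5.8×5.3)/(3.0×6.0) = 1.7078
P(3)/P(0) = (5.8×5.3×5.0)/(3.0×6.0×5.7) = 1.4981
P(4)/P(0) = (5.8×5.3×5.0×4.9)/(3.0×6.0×5.7×7.7) = 0.9533

Normalization: ∑ P(n) = 1
P(0) × (1.0000 + 1.9333 + 1.7078 + 1.4981 + 0.9533) = 1
P(0) × 7.0925 = 1
P(0) = 1/7.0925 = 0.1410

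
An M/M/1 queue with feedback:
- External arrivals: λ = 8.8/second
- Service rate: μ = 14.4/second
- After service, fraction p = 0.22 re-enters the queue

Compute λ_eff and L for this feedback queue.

Effective arrival rate: λ_eff = λ/(1-p) = 8.8/(1-0.22) = 8.8/0.78 = 11.28205
ρ = λ_eff/μ = 11.28205/14.4 = 0.783476
L = ρ/(1-ρ) = 0.783476/(1-0.783476) = 3.6184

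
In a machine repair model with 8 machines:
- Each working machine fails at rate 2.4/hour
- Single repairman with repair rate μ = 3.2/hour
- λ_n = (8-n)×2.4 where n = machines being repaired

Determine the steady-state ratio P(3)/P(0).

P(3)/P(0) = ∏_{i=0}^{3-1} λ_i/μ_{i+1}
= (8-0)×2.4/3.2 × (8-1)×2.4/3.2 × (8-2)×2.4/3.2
= 141.7500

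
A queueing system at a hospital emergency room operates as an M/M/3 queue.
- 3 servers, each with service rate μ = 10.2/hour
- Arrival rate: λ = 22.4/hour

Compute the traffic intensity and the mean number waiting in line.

Traffic intensity: ρ = λ/(cμ) = 22.4/(3×10.2) = 0.7320
Since ρ = 0.7320 < 1, system is stable.
Offered load a = λ/μ = cρ = 22.4/10.2 = 2.1961
P₀ = [ Σₙ₌₀^2 aⁿ/n! + a^3/(3!(1-ρ)) ]⁻¹
Σ = a^0/0! + a^1/1! + a^2/2! = 1.0000 + 2.1961 + 2.4114 = 5.6075
a^3/(3!(1-ρ)) = 10.5912/(6 × 0.267974) = 6.5872
P₀ = 1/(5.6075 + 6.5872) = 0.08200
Lq = P₀·a^3·ρ / (3!(1-ρ)²) = 0.082003 × 10.5912 × 0.73203 / (6 × 0.071810) = 1.4756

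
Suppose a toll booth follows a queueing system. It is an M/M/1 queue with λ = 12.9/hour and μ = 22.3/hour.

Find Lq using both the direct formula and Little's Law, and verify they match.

Method 1 (direct): Lq = λ²/(μ(μ-λ)) = 166.41/(22.3 × 9.40) = 0.7939

Method 2 (Little's Law):
W = 1/(μ-λ) = 1/9.40 = 0.10638
Wq = W - 1/μ = 0.10638 - 0.044843 = 0.06154
Lq = λWq = 12.9 × 0.06154 = 0.7939 ✔ (matches Method 1)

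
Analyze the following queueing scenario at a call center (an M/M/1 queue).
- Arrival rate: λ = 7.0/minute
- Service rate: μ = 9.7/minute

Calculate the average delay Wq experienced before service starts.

First, compute utilization: ρ = λ/μ = 7.0/9.7 = 0.7216
For M/M/1: Wq = λ/(μ(μ-λ))
Wq = 7.0/(9.7 × (9.7-7.0))
Wq = 7.0/(9.7 × 2.70)
Wq = 0.2673 minutes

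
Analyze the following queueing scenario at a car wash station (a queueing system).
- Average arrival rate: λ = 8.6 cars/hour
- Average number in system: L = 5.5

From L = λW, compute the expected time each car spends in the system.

Little's Law: L = λW, so W = L/λ
W = 5.5/8.6 = 0.6395 hours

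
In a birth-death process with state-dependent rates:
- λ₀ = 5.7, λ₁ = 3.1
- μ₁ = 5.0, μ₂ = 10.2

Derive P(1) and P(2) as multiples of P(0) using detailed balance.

Balance equations:
State 0: λ₀P₀ = μ₁P₁ → P₁ = (λ₀/μ₁)P₀ = (5.7/5.0)P₀ = 1.1400P₀
State 1: P₂ = (λ₀λ₁)/(μ₁μ₂)P₀ = (5.7×3.1)/(5.0×10.2)P₀ = 0.3465P₀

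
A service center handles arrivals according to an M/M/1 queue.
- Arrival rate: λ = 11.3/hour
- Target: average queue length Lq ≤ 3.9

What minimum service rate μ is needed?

For M/M/1: Lq = λ²/(μ(μ-λ))
Need Lq ≤ 3.9, i.e. μ(μ-λ) ≥ λ²/3.9
μ² - 11.3μ - 127.69/3.9 ≥ 0  →  μ² - 11.3μ - 32.74103 ≥ 0
Quadratic formula (positive root): μ = [λ + √(λ² + 4×32.74103)]/2
Discriminant: 127.69 + 4×32.74103 = 258.6541, √258.6541 = 16.08273
μ ≥ (11.3 + 16.08273)/2 = 13.6914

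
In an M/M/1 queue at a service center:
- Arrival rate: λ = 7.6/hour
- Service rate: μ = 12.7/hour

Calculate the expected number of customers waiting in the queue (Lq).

ρ = λ/μ = 7.6/12.7 = 0.5984
For M/M/1: Lq = λ²/(μ(μ-λ))
Lq = 57.76/(12.7 × 5.10)
Lq = 0.8918 customers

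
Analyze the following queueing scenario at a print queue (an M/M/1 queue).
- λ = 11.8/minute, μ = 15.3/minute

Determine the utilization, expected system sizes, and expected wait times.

Step 1: ρ = λ/μ = 11.8/15.3 = 0.7712
Step 2: L = λ/(μ-λ) = 11.8/3.50 = 3.3714
Step 3: Lq = λ²/(μ(μ-λ)) = 139.24/(15.3×3.50) = 2.6002
Step 4: W = 1/(μ-λ) = 1/3.50 = 0.28571
Step 5: Wq = λ/(μ(μ-λ)) = 11.8/(15.3×3.50) = 0.2204
Step 6: P(0) = 1-ρ = 0.2288
Verify: L = λW = 11.8×0.28571 = 3.3714 ✔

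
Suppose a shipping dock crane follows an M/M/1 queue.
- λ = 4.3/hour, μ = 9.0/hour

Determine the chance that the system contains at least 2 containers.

ρ = λ/μ = 4.3/9.0 = 0.4778
P(N ≥ n) = ρⁿ
P(N ≥ 2) = 0.4778^2
P(N ≥ 2) = 0.2283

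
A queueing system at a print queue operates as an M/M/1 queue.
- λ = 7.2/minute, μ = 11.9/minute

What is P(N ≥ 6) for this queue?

ρ = λ/μ = 7.2/11.9 = 0.60504
P(N ≥ n) = ρⁿ
P(N ≥ 6) = 0.60504^6
P(N ≥ 6) = 0.04906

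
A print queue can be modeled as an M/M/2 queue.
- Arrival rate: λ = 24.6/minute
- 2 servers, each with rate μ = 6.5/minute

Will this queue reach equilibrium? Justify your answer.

Stability requires ρ = λ/(cμ) < 1
ρ = 24.6/(2 × 6.5) = 24.6/13.00 = 1.8923
Since 1.8923 ≥ 1, the system is UNSTABLE.
Need c > λ/μ = 24.6/6.5 = 3.78.
Minimum servers needed: c = 4.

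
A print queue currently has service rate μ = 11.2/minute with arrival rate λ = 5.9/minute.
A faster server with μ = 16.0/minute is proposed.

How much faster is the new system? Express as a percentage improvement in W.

System 1: ρ₁ = 5.9/11.2 = 0.5268, W₁ = 1/(11.2-5.9) = 0.18868
System 2: ρ₂ = 5.9/16.0 = 0.3688, W₂ = 1/(16.0-5.9) = 0.099010
Improvement: (W₁-W₂)/W₁ = (0.18868-0.099010)/0.18868 = 47.52%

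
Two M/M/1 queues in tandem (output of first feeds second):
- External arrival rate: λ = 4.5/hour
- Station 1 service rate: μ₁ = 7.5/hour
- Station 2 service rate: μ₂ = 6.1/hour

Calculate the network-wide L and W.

By Jackson's theorem, each station behaves as independent M/M/1.
Station 1: ρ₁ = 4.5/7.5 = 0.6000, L₁ = ρ₁/(1-ρ₁) = λ/(μ₁-λ) = 4.5/3.00 = 1.5000
Station 2: ρ₂ = 4.5/6.1 = 0.7377, L₂ = ρ₂/(1-ρ₂) = λ/(μ₂-λ) = 4.5/1.60 = 2.8125
Total: L = L₁ + L₂ = 1.5000 + 2.8125 = 4.3125
W = L/λ = 4.3125/4.5 = 0.9583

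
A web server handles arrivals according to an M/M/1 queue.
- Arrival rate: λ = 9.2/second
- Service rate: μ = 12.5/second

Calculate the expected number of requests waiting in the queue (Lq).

ρ = λ/μ = 9.2/12.5 = 0.7360
For M/M/1: Lq = λ²/(μ(μ-λ))
Lq = 84.64/(12.5 × 3.30)
Lq = 2.0519 requests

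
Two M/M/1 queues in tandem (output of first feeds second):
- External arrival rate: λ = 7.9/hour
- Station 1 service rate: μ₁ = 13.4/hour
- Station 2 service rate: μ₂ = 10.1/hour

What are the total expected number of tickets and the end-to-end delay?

By Jackson's theorem, each station behaves as independent M/M/1.
Station 1: ρ₁ = 7.9/13.4 = 0.5896, L₁ = ρ₁/(1-ρ₁) = λ/(μ₁-λ) = 7.9/5.50 = 1.4364
Station 2: ρ₂ = 7.9/10.1 = 0.7822, L₂ = ρ₂/(1-ρ₂) = λ/(μ₂-λ) = 7.9/2.20 = 3.5909
Total: L = L₁ + L₂ = 1.4364 + 3.5909 = 5.0273
W = L/λ = 5.0273/7.9 = 0.6364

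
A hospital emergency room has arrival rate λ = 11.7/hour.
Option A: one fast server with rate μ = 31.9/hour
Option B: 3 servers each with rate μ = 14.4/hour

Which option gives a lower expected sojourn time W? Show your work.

Option A: single server μ = 31.9 (M/M/1)
  ρ_A = 11.7/31.9 = 0.3668
  W_A = 1/(μ-λ) = 1/(31.9-11.7) = 1/20.20 = 0.04950

Option B: 3 servers μ = 14.4 (M/M/3)
  ρ_B = λ/(cμ) = 11.7/(3×14.4) = 0.2708
  Offered load a = λ/μ = cρ = 11.7/14.4 = 0.8125
  P₀ = [ Σₙ₌₀^2 aⁿ/n! + a^3/(3!(1-ρ)) ]⁻¹
  Σ = a^0/0! + a^1/1! + a^2/2! = 1.0000 + 0.8125 + 0.3301 = 2.1426
  a^3/(3!(1-ρ)) = 0.5364/(6 × 0.7292) = 0.1226
  P₀ = 1/(2.1426 + 0.1226) = 0.4415
  Lq = P₀·a^3·ρ / (3!(1-ρ)²) = 0.4415 × 0.5364 × 0.2708 / (6 × 0.5317) = 0.02010
  Wq_B = Lq/λ = 0.02010/11.7 = 0.001718
  W_B = Wq_B + 1/μ = 0.001718 + 0.06944 = 0.07116

Since W_A = 0.04950 < W_B = 0.07116, Option A (single fast server) has the shorter time in system.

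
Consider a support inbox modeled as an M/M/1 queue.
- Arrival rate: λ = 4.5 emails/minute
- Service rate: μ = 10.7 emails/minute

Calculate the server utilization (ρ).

Server utilization: ρ = λ/μ
ρ = 4.5/10.7 = 0.4206
The server is busy 42.06% of the time.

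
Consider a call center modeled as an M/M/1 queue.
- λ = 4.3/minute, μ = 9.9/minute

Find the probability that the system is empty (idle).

ρ = λ/μ = 4.3/9.9 = 0.4343
P(0) = 1 - ρ = 1 - 0.4343 = 0.5657
The server is idle 56.57% of the time.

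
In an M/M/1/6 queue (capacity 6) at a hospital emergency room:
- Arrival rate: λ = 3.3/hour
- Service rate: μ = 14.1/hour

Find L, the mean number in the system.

ρ = λ/μ = 3.3/14.1 = 0.23404
P₀ = (1-ρ)/(1-ρ^(K+1)) = (1-0.23404)/(1-0.23404^7) = 0.7660/1.0000 = 0.7660
P_K = P₀×ρ^K = 0.7660 × 0.23404^6 = 0.7660 × 0.0001643 = 0.0001259
L = ρ[1 - (K+1)ρ^K + Kρ^(K+1)] / [(1-ρ)(1-ρ^(K+1))]
L = 0.23404 × (1 - 7×0.0001643 + 6×0.00003846) / ((1 - 0.23404) × (1 - 0.00003846)) = 0.3053 patients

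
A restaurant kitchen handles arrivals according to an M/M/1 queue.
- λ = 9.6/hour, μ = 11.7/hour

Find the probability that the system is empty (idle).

ρ = λ/μ = 9.6/11.7 = 0.8205
P(0) = 1 - ρ = 1 - 0.8205 = 0.1795
The server is idle 17.95% of the time.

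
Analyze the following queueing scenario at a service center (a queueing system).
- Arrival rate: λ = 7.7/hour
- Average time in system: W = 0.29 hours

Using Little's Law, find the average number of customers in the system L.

Little's Law: L = λW
L = 7.7 × 0.29 = 2.2330 customers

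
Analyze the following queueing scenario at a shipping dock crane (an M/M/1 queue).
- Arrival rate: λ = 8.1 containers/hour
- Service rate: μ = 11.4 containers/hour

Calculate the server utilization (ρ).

Server utilization: ρ = λ/μ
ρ = 8.1/11.4 = 0.7105
The server is busy 71.05% of the time.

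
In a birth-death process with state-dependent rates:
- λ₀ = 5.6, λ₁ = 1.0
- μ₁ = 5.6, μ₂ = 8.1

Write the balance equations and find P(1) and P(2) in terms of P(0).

Balance equations:
State 0: λ₀P₀ = μ₁P₁ → P₁ = (λ₀/μ₁)P₀ = (5.6/5.6)P₀ = 1.0000P₀
State 1: P₂ = (λ₀λ₁)/(μ₁μ₂)P₀ = (5.6×1.0)/(5.6×8.1)P₀ = 0.1235P₀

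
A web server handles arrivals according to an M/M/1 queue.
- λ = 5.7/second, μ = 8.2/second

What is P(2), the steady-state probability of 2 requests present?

ρ = λ/μ = 5.7/8.2 = 0.6951
P(n) = (1-ρ)ρⁿ
P(2) = (1-0.6951) × 0.6951^2
P(2) = 0.3049 × 0.4832
P(2) = 0.1473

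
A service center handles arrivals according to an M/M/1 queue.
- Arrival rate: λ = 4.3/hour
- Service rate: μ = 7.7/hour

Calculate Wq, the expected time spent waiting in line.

First, compute utilization: ρ = λ/μ = 4.3/7.7 = 0.5584
For M/M/1: Wq = λ/(μ(μ-λ))
Wq = 4.3/(7.7 × (7.7-4.3))
Wq = 4.3/(7.7 × 3.40)
Wq = 0.1642 hours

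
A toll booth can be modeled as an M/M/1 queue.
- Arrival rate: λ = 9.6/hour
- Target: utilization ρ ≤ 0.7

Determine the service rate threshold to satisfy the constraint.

ρ = λ/μ, so μ = λ/ρ
μ ≥ 9.6/0.7 = 13.7143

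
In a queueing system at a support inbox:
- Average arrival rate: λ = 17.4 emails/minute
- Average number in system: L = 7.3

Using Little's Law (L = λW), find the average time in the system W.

Little's Law: L = λW, so W = L/λ
W = 7.3/17.4 = 0.4195 minutes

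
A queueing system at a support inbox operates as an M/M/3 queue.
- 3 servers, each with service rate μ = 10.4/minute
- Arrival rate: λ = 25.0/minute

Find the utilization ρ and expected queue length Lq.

Traffic intensity: ρ = λ/(cμ) = 25.0/(3×10.4) = 0.8013
Since ρ = 0.8013 < 1, system is stable.
Offered load a = λ/μ = cρ = 25.0/10.4 = 2.4038
P₀ = [ Σₙ₌₀^2 aⁿ/n! + a^3/(3!(1-ρ)) ]⁻¹
Σ = a^0/0! + a^1/1! + a^2/2! = 1.00000 + 2.40385 + 2.88924 = 6.2931
a^3/(3!(1-ρ)) = 13.8906/(6 × 0.198718) = 11.6502
P₀ = 1/(6.2931 + 11.6502) = 0.05573
Lq = P₀·a^3·ρ / (3!(1-ρ)²) = 0.0557313 × 13.8906 × 0.801282 / (6 × 0.0394888) = 2.6181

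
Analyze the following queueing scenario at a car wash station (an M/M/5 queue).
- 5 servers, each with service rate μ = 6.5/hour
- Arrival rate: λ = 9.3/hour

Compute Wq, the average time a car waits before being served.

Traffic intensity: ρ = λ/(cμ) = 9.3/(5×6.5) = 0.2862
Since ρ = 0.2862 < 1, system is stable.
Offered load a = λ/μ = cρ = 9.3/6.5 = 1.4308
P₀ = [ Σₙ₌₀^4 aⁿ/n! + a^5/(5!(1-ρ)) ]⁻¹
Σ = a^0/0! + a^1/1! + a^2/2! + a^3/3! + a^4/4! = 1.00000 + 1.43077 + 1.02355 + 0.488155 + 0.174609 = 4.1171
a^5/(5!(1-ρ)) = 5.9958/(120 × 0.71385) = 0.06999
P₀ = 1/(4.1171 + 0.06999) = 0.2388
Lq = P₀·a^5·ρ / (5!(1-ρ)²) = 0.2388 × 5.9958 × 0.2862 / (120 × 0.5096) = 0.006701
Wq = Lq/λ = 0.006701/9.3 = 0.0007205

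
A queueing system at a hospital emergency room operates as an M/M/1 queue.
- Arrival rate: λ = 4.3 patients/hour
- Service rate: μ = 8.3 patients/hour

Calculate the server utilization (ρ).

Server utilization: ρ = λ/μ
ρ = 4.3/8.3 = 0.5181
The server is busy 51.81% of the time.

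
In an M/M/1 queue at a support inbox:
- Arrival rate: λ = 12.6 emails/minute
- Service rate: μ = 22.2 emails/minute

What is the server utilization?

Server utilization: ρ = λ/μ
ρ = 12.6/22.2 = 0.5676
The server is busy 56.76% of the time.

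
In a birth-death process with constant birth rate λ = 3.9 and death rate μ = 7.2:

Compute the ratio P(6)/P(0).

For constant rates: P(n)/P(0) = (λ/μ)^n
P(6)/P(0) = (3.9/7.2)^6 = 0.54167^6 = 0.02526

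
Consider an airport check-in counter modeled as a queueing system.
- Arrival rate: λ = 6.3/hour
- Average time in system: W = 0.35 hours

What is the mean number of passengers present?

Little's Law: L = λW
L = 6.3 × 0.35 = 2.2050 passengers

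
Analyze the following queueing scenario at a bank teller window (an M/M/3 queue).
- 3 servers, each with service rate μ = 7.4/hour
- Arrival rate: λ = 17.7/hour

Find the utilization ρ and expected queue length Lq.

Traffic intensity: ρ = λ/(cμ) = 17.7/(3×7.4) = 0.7973
Since ρ = 0.7973 < 1, system is stable.
Offered load a = λ/μ = cρ = 17.7/7.4 = 2.3919
P₀ = [ Σₙ₌₀^2 aⁿ/n! + a^3/(3!(1-ρ)) ]⁻¹
Σ = a^0/0! + a^1/1! + a^2/2! = 1.0000 + 2.3919 + 2.8606 = 6.2525
a^3/(3!(1-ρ)) = 13.6844/(6 × 0.202703) = 11.2516
P₀ = 1/(6.2525 + 11.2516) = 0.05713
Lq = P₀·a^3·ρ / (3!(1-ρ)²) = 0.05713 × 13.6844 × 0.7973 / (6 × 0.04109) = 2.5283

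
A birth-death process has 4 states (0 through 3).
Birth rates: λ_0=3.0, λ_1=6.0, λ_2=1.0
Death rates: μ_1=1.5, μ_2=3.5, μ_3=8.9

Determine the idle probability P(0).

Ratios P(n)/P(0) = (λ₀···λₙ₋₁)/(μ₁···μₙ):
P(1)/P(0) = (3.0)/(1.5) = 2.0000
P(2)/P(0) = (3.0×6.0)/(1.5×3.5) = 3.4286
P(3)/P(0) = (3.0×6.0×1.0)/(1.5×3.5×8.9) = 0.3852

Normalization: ∑ P(n) = 1
P(0) × (1.0000 + 2.0000 + 3.4286 + 0.3852) = 1
P(0) × 6.8138 = 1
P(0) = 1/6.8138 = 0.1468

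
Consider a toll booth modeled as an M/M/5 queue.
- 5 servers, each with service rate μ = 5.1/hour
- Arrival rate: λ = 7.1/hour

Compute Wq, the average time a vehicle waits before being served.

Traffic intensity: ρ = λ/(cμ) = 7.1/(5×5.1) = 0.2784
Since ρ = 0.2784 < 1, system is stable.
Offered load a = λ/μ = cρ = 7.1/5.1 = 1.3922
P₀ = [ Σₙ₌₀^4 aⁿ/n! + a^5/(5!(1-ρ)) ]⁻¹
Σ = a^0/0! + a^1/1! + a^2/2! + a^3/3! + a^4/4! = 1.0000 + 1.3922 + 0.96905 + 0.44969 + 0.15651 = 3.9674
a^5/(5!(1-ρ)) = 5.2293/(120 × 0.7216) = 0.06039
P₀ = 1/(3.9674 + 0.06039) = 0.2483
Lq = P₀·a^5·ρ / (5!(1-ρ)²) = 0.24827 × 5.2293 × 0.27843 / (120 × 0.52066) = 0.005786
Wq = Lq/λ = 0.005786/7.1 = 0.0008149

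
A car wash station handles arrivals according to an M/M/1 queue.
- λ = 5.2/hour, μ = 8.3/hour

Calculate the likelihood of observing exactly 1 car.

ρ = λ/μ = 5.2/8.3 = 0.6265
P(n) = (1-ρ)ρⁿ
P(1) = (1-0.6265) × 0.6265^1
P(1) = 0.3735 × 0.6265
P(1) = 0.2340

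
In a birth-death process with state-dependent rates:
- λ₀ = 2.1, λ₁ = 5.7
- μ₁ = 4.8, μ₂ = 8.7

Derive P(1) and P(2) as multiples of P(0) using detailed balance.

Balance equations:
State 0: λ₀P₀ = μ₁P₁ → P₁ = (λ₀/μ₁)P₀ = (2.1/4.8)P₀ = 0.4375P₀
State 1: P₂ = (λ₀λ₁)/(μ₁μ₂)P₀ = (2.1×5.7)/(4.8×8.7)P₀ = 0.2866P₀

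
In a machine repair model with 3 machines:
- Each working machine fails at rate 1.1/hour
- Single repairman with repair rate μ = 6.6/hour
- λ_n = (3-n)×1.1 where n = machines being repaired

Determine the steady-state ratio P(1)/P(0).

P(1)/P(0) = ∏_{i=0}^{1-1} λ_i/μ_{i+1}
= (3-0)×1.1/6.6
= 0.5000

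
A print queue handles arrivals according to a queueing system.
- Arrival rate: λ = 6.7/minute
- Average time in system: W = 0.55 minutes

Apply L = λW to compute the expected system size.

Little's Law: L = λW
L = 6.7 × 0.55 = 3.6850 jobs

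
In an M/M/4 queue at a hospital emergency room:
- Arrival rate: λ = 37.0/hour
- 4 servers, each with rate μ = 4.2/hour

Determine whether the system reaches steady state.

Stability requires ρ = λ/(cμ) < 1
ρ = 37.0/(4 × 4.2) = 37.0/16.80 = 2.2024
Since 2.2024 ≥ 1, the system is UNSTABLE.
Need c > λ/μ = 37.0/4.2 = 8.81.
Minimum servers needed: c = 9.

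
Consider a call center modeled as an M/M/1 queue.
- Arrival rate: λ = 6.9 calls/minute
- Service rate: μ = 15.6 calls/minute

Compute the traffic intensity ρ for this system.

Server utilization: ρ = λ/μ
ρ = 6.9/15.6 = 0.4423
The server is busy 44.23% of the time.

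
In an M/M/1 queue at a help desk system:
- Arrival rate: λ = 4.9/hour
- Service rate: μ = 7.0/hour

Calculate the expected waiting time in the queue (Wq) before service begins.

First, compute utilization: ρ = λ/μ = 4.9/7.0 = 0.7000
For M/M/1: Wq = λ/(μ(μ-λ))
Wq = 4.9/(7.0 × (7.0-4.9))
Wq = 4.9/(7.0 × 2.10)
Wq = 0.3333 hours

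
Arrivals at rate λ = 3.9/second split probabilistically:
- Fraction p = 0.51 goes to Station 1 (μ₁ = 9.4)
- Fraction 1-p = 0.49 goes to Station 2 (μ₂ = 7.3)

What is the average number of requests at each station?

Effective rates: λ₁ = 3.9×0.51 = 1.989, λ₂ = 3.9×0.49 = 1.911
Station 1: ρ₁ = 1.989/9.4 = 0.2116, L₁ = ρ₁/(1-ρ₁) = 0.2116/(1-0.2116) = 0.2684
Station 2: ρ₂ = 1.911/7.3 = 0.2618, L₂ = ρ₂/(1-ρ₂) = 0.2618/(1-0.2618) = 0.3546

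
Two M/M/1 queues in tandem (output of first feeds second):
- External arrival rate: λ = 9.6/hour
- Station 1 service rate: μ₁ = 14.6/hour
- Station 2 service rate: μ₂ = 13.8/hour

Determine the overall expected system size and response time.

By Jackson's theorem, each station behaves as independent M/M/1.
Station 1: ρ₁ = 9.6/14.6 = 0.6575, L₁ = ρ₁/(1-ρ₁) = λ/(μ₁-λ) = 9.6/5.00 = 1.9200
Station 2: ρ₂ = 9.6/13.8 = 0.6957, L₂ = ρ₂/(1-ρ₂) = λ/(μ₂-λ) = 9.6/4.20 = 2.2857
Total: L = L₁ + L₂ = 1.9200 + 2.2857 = 4.2057
W = L/λ = 4.2057/9.6 = 0.4381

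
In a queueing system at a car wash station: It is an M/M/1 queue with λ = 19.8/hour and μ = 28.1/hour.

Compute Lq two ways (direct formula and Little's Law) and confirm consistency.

Method 1 (direct): Lq = λ²/(μ(μ-λ)) = 392.04/(28.1 × 8.30) = 1.6809

Method 2 (Little's Law):
W = 1/(μ-λ) = 1/8.30 = 0.120482
Wq = W - 1/μ = 0.120482 - 0.0355872 = 0.084895
Lq = λWq = 19.8 × 0.084895 = 1.6809 ✔ (matches Method 1)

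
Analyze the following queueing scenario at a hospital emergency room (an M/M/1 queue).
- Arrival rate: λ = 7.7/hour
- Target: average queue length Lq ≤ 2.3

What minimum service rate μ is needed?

For M/M/1: Lq = λ²/(μ(μ-λ))
Need Lq ≤ 2.3, i.e. μ(μ-λ) ≥ λ²/2.3
μ² - 7.7μ - 59.29/2.3 ≥ 0  →  μ² - 7.7μ - 25.77826 ≥ 0
Quadratic formula (positive root): μ = [λ + √(λ² + 4×25.77826)]/2
Discriminant: 59.29 + 4×25.77826 = 162.40304, √162.40304 = 12.74375
μ ≥ (7.7 + 12.74375)/2 = 10.2219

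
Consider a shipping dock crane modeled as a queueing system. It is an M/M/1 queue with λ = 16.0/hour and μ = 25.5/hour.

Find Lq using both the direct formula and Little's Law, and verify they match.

Method 1 (direct): Lq = λ²/(μ(μ-λ)) = 256.00/(25.5 × 9.50) = 1.0568

Method 2 (Little's Law):
W = 1/(μ-λ) = 1/9.50 = 0.105263
Wq = W - 1/μ = 0.105263 - 0.0392157 = 0.06605
Lq = λWq = 16.0 × 0.06605 = 1.0568 ✔ (matches Method 1)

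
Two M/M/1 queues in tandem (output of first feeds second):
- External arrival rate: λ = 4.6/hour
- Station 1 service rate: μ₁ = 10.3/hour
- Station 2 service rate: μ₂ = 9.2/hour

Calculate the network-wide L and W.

By Jackson's theorem, each station behaves as independent M/M/1.
Station 1: ρ₁ = 4.6/10.3 = 0.4466, L₁ = ρ₁/(1-ρ₁) = λ/(μ₁-λ) = 4.6/5.70 = 0.8070
Station 2: ρ₂ = 4.6/9.2 = 0.5000, L₂ = ρ₂/(1-ρ₂) = λ/(μ₂-λ) = 4.6/4.60 = 1.0000
Total: L = L₁ + L₂ = 0.8070 + 1.0000 = 1.8070
W = L/λ = 1.8070/4.6 = 0.3928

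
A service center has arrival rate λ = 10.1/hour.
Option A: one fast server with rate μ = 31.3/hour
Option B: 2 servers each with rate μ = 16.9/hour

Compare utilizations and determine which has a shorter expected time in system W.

Option A: single server μ = 31.3 (M/M/1)
  ρ_A = 10.1/31.3 = 0.3227
  W_A = 1/(μ-λ) = 1/(31.3-10.1) = 1/21.20 = 0.04717

Option B: 2 servers μ = 16.9 (M/M/2)
  ρ_B = λ/(cμ) = 10.1/(2×16.9) = 0.2988
  Offered load a = λ/μ = cρ = 10.1/16.9 = 0.5976
  P₀ = [ Σₙ₌₀^1 aⁿ/n! + a^2/(2!(1-ρ)) ]⁻¹
  Σ = a^0/0! + a^1/1! = 1.0000 + 0.5976 = 1.5976
  a^2/(2!(1-ρ)) = 0.3572/(2 × 0.7012) = 0.2547
  P₀ = 1/(1.5976 + 0.2547) = 0.5399
  Lq = P₀·a^2·ρ / (2!(1-ρ)²) = 0.5399 × 0.3572 × 0.2988 / (2 × 0.4917) = 0.05860
  Wq_B = Lq/λ = 0.05860/10.1 = 0.005802
  W_B = Wq_B + 1/μ = 0.005802 + 0.05917 = 0.06497

Since W_A = 0.04717 < W_B = 0.06497, Option A (single fast server) has the shorter time in system.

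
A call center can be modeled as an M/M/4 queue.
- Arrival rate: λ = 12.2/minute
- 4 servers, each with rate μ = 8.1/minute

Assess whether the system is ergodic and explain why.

Stability requires ρ = λ/(cμ) < 1
ρ = 12.2/(4 × 8.1) = 12.2/32.40 = 0.3765
Since 0.3765 < 1, the system is STABLE.
The servers are busy 37.65% of the time.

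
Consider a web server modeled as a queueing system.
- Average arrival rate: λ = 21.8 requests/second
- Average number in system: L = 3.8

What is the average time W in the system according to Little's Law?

Little's Law: L = λW, so W = L/λ
W = 3.8/21.8 = 0.1743 seconds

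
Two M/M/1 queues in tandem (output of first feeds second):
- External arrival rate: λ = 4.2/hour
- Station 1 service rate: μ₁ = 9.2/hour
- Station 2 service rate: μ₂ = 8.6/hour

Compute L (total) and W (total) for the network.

By Jackson's theorem, each station behaves as independent M/M/1.
Station 1: ρ₁ = 4.2/9.2 = 0.4565, L₁ = ρ₁/(1-ρ₁) = λ/(μ₁-λ) = 4.2/5.00 = 0.8400
Station 2: ρ₂ = 4.2/8.6 = 0.4884, L₂ = ρ₂/(1-ρ₂) = λ/(μ₂-λ) = 4.2/4.40 = 0.9545
Total: L = L₁ + L₂ = 0.8400 + 0.9545 = 1.7945
W = L/λ = 1.7945/4.2 = 0.4273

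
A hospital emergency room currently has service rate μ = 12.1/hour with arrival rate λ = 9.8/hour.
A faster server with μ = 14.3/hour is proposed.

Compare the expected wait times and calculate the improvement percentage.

System 1: ρ₁ = 9.8/12.1 = 0.8099, W₁ = 1/(12.1-9.8) = 0.43478
System 2: ρ₂ = 9.8/14.3 = 0.6853, W₂ = 1/(14.3-9.8) = 0.22222
Improvement: (W₁-W₂)/W₁ = (0.43478-0.22222)/0.43478 = 48.89%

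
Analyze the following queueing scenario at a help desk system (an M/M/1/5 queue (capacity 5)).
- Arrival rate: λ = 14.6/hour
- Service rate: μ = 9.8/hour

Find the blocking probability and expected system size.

ρ = λ/μ = 14.6/9.8 = 1.489796
P₀ = (1-ρ)/(1-ρ^(K+1)) = (1-1.489796)/(1-1.489796^6) = -0.4898/-9.9335 = 0.04931
P_K = P₀×ρ^K = 0.04931 × 1.489796^5 = 0.04931 × 7.3390 = 0.3619
Blocking probability P_5 = 0.3619 (36.19%)
L = ρ[1 - (K+1)ρ^K + Kρ^(K+1)] / [(1-ρ)(1-ρ^(K+1))]
L = 1.489796 × (1 - 6×7.33895 + 5×10.9335) / ((1 - 1.489796) × (1 - 10.9335)) = 3.5623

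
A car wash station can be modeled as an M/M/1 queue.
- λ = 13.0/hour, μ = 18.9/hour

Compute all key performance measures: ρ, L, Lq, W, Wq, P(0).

Step 1: ρ = λ/μ = 13.0/18.9 = 0.6878
Step 2: L = λ/(μ-λ) = 13.0/5.90 = 2.2034
Step 3: Lq = λ²/(μ(μ-λ)) = 169.00/(18.9×5.90) = 1.5156
Step 4: W = 1/(μ-λ) = 1/5.90 = 0.16949
Step 5: Wq = λ/(μ(μ-λ)) = 13.0/(18.9×5.90) = 0.1166
Step 6: P(0) = 1-ρ = 0.3122
Verify: L = λW = 13.0×0.16949 = 2.2034 ✔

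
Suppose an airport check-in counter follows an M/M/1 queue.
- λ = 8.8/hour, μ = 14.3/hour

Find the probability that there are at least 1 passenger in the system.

ρ = λ/μ = 8.8/14.3 = 0.6154
P(N ≥ n) = ρⁿ
P(N ≥ 1) = 0.6154^1
P(N ≥ 1) = 0.6154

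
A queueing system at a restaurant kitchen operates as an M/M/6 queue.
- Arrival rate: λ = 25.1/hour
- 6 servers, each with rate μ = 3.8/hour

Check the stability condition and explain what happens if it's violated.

Stability requires ρ = λ/(cμ) < 1
ρ = 25.1/(6 × 3.8) = 25.1/22.80 = 1.1009
Since 1.1009 ≥ 1, the system is UNSTABLE.
Need c > λ/μ = 25.1/3.8 = 6.61.
Minimum servers needed: c = 7.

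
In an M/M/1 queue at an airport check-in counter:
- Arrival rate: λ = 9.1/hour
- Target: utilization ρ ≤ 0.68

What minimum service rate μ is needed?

ρ = λ/μ, so μ = λ/ρ
μ ≥ 9.1/0.68 = 13.3824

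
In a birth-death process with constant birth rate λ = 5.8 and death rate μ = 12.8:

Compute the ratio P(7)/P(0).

For constant rates: P(n)/P(0) = (λ/μ)^n
P(7)/P(0) = (5.8/12.8)^7 = 0.45312^7 = 0.003922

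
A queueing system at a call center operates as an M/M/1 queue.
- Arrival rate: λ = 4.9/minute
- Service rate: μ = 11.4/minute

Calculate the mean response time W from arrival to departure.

First, compute utilization: ρ = λ/μ = 4.9/11.4 = 0.4298
For M/M/1: W = 1/(μ-λ)
W = 1/(11.4-4.9) = 1/6.50
W = 0.1538 minutes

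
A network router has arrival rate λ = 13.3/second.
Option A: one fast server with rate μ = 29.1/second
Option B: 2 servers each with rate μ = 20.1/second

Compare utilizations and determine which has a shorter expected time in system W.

Option A: single server μ = 29.1 (M/M/1)
  ρ_A = 13.3/29.1 = 0.4570
  W_A = 1/(μ-λ) = 1/(29.1-13.3) = 1/15.80 = 0.06329

Option B: 2 servers μ = 20.1 (M/M/2)
  ρ_B = λ/(cμ) = 13.3/(2×20.1) = 0.3308
  Offered load a = λ/μ = cρ = 13.3/20.1 = 0.6617
  P₀ = [ Σₙ₌₀^1 aⁿ/n! + a^2/(2!(1-ρ)) ]⁻¹
  Σ = a^0/0! + a^1/1! = 1.0000 + 0.6617 = 1.6617
  a^2/(2!(1-ρ)) = 0.43784/(2 × 0.66915) = 0.3272
  P₀ = 1/(1.6617 + 0.3272) = 0.5028
  Lq = P₀·a^2·ρ / (2!(1-ρ)²) = 0.50280 × 0.43784 × 0.33085 / (2 × 0.44777) = 0.08133
  Wq_B = Lq/λ = 0.08133/13.3 = 0.006115
  W_B = Wq_B + 1/μ = 0.006115 + 0.04975 = 0.05587

Since W_B = 0.05587 < W_A = 0.06329, Option B (multiple servers) has the shorter time in system.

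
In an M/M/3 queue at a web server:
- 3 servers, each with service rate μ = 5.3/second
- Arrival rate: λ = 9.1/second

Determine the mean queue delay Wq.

Traffic intensity: ρ = λ/(cμ) = 9.1/(3×5.3) = 0.5723
Since ρ = 0.5723 < 1, system is stable.
Offered load a = λ/μ = cρ = 9.1/5.3 = 1.7170
P₀ = [ Σₙ₌₀^2 aⁿ/n! + a^3/(3!(1-ρ)) ]⁻¹
Σ = a^0/0! + a^1/1! + a^2/2! = 1.0000 + 1.7170 + 1.4740 = 4.1910
a^3/(3!(1-ρ)) = 5.0617/(6 × 0.42767) = 1.9726
P₀ = 1/(4.1910 + 1.9726) = 0.1622
Lq = P₀·a^3·ρ / (3!(1-ρ)²) = 0.16224 × 5.0617 × 0.57233 / (6 × 0.18290) = 0.4283
Wq = Lq/λ = 0.42829/9.1 = 0.04706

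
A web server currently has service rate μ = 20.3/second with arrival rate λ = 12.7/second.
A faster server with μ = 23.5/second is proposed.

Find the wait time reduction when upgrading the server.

System 1: ρ₁ = 12.7/20.3 = 0.6256, W₁ = 1/(20.3-12.7) = 0.13158
System 2: ρ₂ = 12.7/23.5 = 0.5404, W₂ = 1/(23.5-12.7) = 0.092593
Improvement: (W₁-W₂)/W₁ = (0.13158-0.092593)/0.13158 = 29.63%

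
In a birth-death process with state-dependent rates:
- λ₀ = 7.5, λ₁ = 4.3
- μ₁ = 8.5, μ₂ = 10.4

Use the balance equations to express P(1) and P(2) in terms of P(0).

Balance equations:
State 0: λ₀P₀ = μ₁P₁ → P₁ = (λ₀/μ₁)P₀ = (7.5/8.5)P₀ = 0.8824P₀
State 1: P₂ = (λ₀λ₁)/(μ₁μ₂)P₀ = (7.5×4.3)/(8.5×10.4)P₀ = 0.3648P₀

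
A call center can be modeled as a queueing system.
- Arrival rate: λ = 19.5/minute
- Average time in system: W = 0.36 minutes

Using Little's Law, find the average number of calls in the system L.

Little's Law: L = λW
L = 19.5 × 0.36 = 7.0200 calls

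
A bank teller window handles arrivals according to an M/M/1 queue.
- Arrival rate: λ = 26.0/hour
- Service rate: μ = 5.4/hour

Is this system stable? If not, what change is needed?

Stability requires ρ = λ/(cμ) < 1
ρ = 26.0/(1 × 5.4) = 26.0/5.40 = 4.8148
Since 4.8148 ≥ 1, the system is UNSTABLE.
Queue grows without bound. Need μ > λ = 26.0.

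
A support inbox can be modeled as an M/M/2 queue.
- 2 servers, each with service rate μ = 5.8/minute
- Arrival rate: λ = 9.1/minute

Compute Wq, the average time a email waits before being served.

Traffic intensity: ρ = λ/(cμ) = 9.1/(2×5.8) = 0.7845
Since ρ = 0.7845 < 1, system is stable.
Offered load a = λ/μ = cρ = 9.1/5.8 = 1.5690
P₀ = [ Σₙ₌₀^1 aⁿ/n! + a^2/(2!(1-ρ)) ]⁻¹
Σ = a^0/0! + a^1/1! = 1.0000 + 1.5690 = 2.5690
a^2/(2!(1-ρ)) = 2.46165/(2 × 0.215517) = 5.7110
P₀ = 1/(2.5690 + 5.7110) = 0.1208
Lq = P₀·a^2·ρ / (2!(1-ρ)²) = 0.12077 × 2.4617 × 0.78448 / (2 × 0.046448) = 2.5106
Wq = Lq/λ = 2.5106/9.1 = 0.2759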